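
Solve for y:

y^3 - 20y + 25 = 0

Possible rational roots are divisors of 25. Testing y = -5 gives 0, so (y + 5) is a factor.
Divide: y^3 - 20y + 25 = (y + 5)(y^2 - 5y + 5).
Apply the quadratic formula to y^2 - 5y + 5 = 0: y = (5 +/- sqrt(5))/2, i.e. y ~= 3.618 or y ~= 1.382.

y = -5 or y = 1.382 or y = 3.618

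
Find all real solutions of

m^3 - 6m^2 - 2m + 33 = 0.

m = -2.1401 or m = 3 or m = 5.1401

Possible rational roots are divisors of 33. Testing m = 3 gives 0, so (m - 3) is a factor.
Divide: m^3 - 6m^2 - 2m + 33 = (m - 3)(m^2 - 3m - 11).
Apply the quadratic formula to m^2 - 3m - 11 = 0: m = (3 +/- sqrt(53))/2, i.e. m ~= 5.1401 or m ~= -2.1401.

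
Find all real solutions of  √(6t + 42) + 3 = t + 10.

Isolate the radical: √(6t + 42) = t + 7.
Square both sides: 6t + 42 = (t + 7)².
Expand and rearrange: t² + 8t + 7 = 0.
Solving gives t = -1 or t = -7.
Check each candidate in the original equation:
  t = -1: √(36) = 6, while t + 7 = 6 — valid.
  t = -7: √(0) = 0, while t + 7 = 0 — valid.

t = -7 or t = -1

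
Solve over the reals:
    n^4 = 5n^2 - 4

n = -2 or n = -1 or n = 1 or n = 2

Let u = n^2. The equation becomes u^2 - 5u + 4 = 0.
Factor: (u - 1)(u - 4) = 0, so u = 1 or u = 4.
n^2 = 1 gives n = +/-1.
n^2 = 4 gives n = +/-2.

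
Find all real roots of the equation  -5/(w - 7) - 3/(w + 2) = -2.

Multiply both sides by (w - 7)(w + 2):
-5(w + 2) - 3(w - 7) = -2(w - 7)(w + 2).
Expand and collect terms: -2w^2 + 18w + 17 = 0.
By the quadratic formula, w = (-18 +/- sqrt(460)) / -4, so w ~= -0.8619 or w ~= 9.8619.
Neither value makes a denominator zero (w != 7, w != -2), so both are valid.

w = -0.8619 or w = 9.8619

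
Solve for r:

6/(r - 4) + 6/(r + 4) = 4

r = -2.772 or r = 5.772

Multiply both sides by (r - 4)(r + 4):
6(r + 4) + 6(r - 4) = 4(r - 4)(r + 4).
Expand and collect terms: 4r^2 - 12r - 64 = 0.
By the quadratic formula, r = (12 +/- sqrt(1168)) / 8, so r ~= 5.772 or r ~= -2.772.
Neither value makes a denominator zero (r != 4, r != -4), so both are valid.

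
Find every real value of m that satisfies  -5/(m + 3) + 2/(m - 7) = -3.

m = -1.1856 or m = 6.1856

Multiply both sides by (m + 3)(m - 7):
-5(m - 7) + 2(m + 3) = -3(m + 3)(m - 7).
Expand and collect terms: -3m² + 15m + 22 = 0.
By the quadratic formula, m = (-15 ± √489) / -6, so m ≈ -1.1856 or m ≈ 6.1856.
Neither value makes a denominator zero (m ≠ -3, m ≠ 7), so both are valid.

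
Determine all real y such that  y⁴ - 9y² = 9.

y = -3.1477 or y = 3.1477

Let u = y². The equation becomes u² - 9u - 9 = 0.
By the quadratic formula, u = 9/2 + 3·√(13)/2 or u = 9/2 - 3·√(13)/2.
y² = 9/2 + 3·√(13)/2 gives y = ±√(9/2 + 3·√(13)/2) ≈ ±3.1477.
y² = 9/2 - 3·√(13)/2 < 0 has no real solution.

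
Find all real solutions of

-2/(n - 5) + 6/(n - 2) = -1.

n = -2.772 or n = 5.772

Multiply both sides by (n - 5)(n - 2):
-2(n - 2) + 6(n - 5) = -(n - 5)(n - 2).
Expand and collect terms: -n^2 + 3n + 16 = 0.
By the quadratic formula, n = (-3 +/- sqrt(73)) / -2, so n ~= -2.772 or n ~= 5.772.
Neither value makes a denominator zero (n != 5, n != 2), so both are valid.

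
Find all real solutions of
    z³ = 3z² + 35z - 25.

z = -5 or z = 0.6834 or z = 7.3166

Rearrange: z³ - 3z² - 35z + 25 = 0.
Possible rational roots are divisors of 25. Testing z = -5 gives 0, so (z + 5) is a factor.
Divide: z³ - 3z² - 35z + 25 = (z + 5)(z² - 8z + 5).
Apply the quadratic formula to z² - 8z + 5 = 0: z = (8 ± √44)/2, i.e. z ≈ 7.3166 or z ≈ 0.6834.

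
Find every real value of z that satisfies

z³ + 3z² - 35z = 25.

z = -7.3166 or z = -0.6834 or z = 5

Rearrange: z³ + 3z² - 35z - 25 = 0.
Possible rational roots are divisors of -25. Testing z = 5 gives 0, so (z - 5) is a factor.
Divide: z³ + 3z² - 35z - 25 = (z - 5)(z² + 8z + 5).
Apply the quadratic formula to z² + 8z + 5 = 0: z = (-8 ± √44)/2, i.e. z ≈ -0.6834 or z ≈ -7.3166.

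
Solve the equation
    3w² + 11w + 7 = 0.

Discriminant: (11)² − 4·3·7 = 37.
Quadratic formula: w = (-11 ± √37) / 6.
So w = -11/6 + √(37)/6 ≈ -0.8195 or w = -11/6 - √(37)/6 ≈ -2.8471.

w = -2.8471 or w = -0.8195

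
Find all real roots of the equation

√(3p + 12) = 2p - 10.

Square both sides: 3p + 12 = (2p - 10)².
Expand and rearrange: 4p² - 43p + 88 = 0.
Solving gives p = 8 or p = 2.75.
Check each candidate in the original equation:
  p = 8: √(36) = 6, while 2p - 10 = 6 — valid.
  p = 2.75: √(20.25) = 4.5, while 2p - 10 = -4.5 — extraneous.

p = 8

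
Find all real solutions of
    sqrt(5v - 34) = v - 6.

v = 7 or v = 10

Square both sides: 5v - 34 = (v - 6)^2.
Expand and rearrange: v^2 - 17v + 70 = 0.
Solving gives v = 10 or v = 7.
Check each candidate in the original equation:
  v = 10: sqrt(16) = 4, while v - 6 = 4 — valid.
  v = 7: sqrt(1) = 1, while v - 6 = 1 — valid.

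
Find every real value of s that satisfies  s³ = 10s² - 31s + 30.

s = 2 or s = 3 or s = 5

Rearrange: s³ - 10s² + 31s - 30 = 0.
Possible rational roots are divisors of -30. Testing s = 5 gives 0, so (s - 5) is a factor.
Divide: s³ - 10s² + 31s - 30 = (s - 5)(s² - 5s + 6).
Factor the quadratic: s = 3 or s = 2.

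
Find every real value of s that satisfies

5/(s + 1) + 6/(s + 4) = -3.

s = -6.8054 or s = -1.8613

Multiply both sides by (s + 1)(s + 4):
5(s + 4) + 6(s + 1) = -3(s + 1)(s + 4).
Expand and collect terms: -3s^2 - 26s - 38 = 0.
By the quadratic formula, s = (26 +/- sqrt(220)) / -6, so s ~= -6.8054 or s ~= -1.8613.
Neither value makes a denominator zero (s != -1, s != -4), so both are valid.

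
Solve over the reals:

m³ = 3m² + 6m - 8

Rearrange: m³ - 3m² - 6m + 8 = 0.
Possible rational roots are divisors of 8. Testing m = -2 gives 0, so (m + 2) is a factor.
Divide: m³ - 3m² - 6m + 8 = (m + 2)(m² - 5m + 4).
Factor the quadratic: m = 4 or m = 1.

m = -2 or m = 1 or m = 4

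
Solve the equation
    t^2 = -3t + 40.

t = -8 or t = 5

Bring every term to one side: t^2 + 3t - 40 = 0.
Factor: (t + 8)(t - 5) = 0.
So t = -8 or t = 5.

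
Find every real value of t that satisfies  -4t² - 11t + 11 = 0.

t = -3.5292 or t = 0.7792

Discriminant: (-11)² − 4·(-4)·11 = 297.
Quadratic formula: t = (11 ± √297) / (-8).
So t = -3·√(33)/8 - 11/8 ≈ -3.5292 or t = -11/8 + 3·√(33)/8 ≈ 0.7792.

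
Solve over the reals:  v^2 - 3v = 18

Bring every term to one side: v^2 - 3v - 18 = 0.
Factor: (v + 3)(v - 6) = 0.
So v = -3 or v = 6.

v = -3 or v = 6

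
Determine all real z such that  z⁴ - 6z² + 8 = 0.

z = -2 or z = -1.4142 or z = 1.4142 or z = 2

Let u = z². The equation becomes u² - 6u + 8 = 0.
Factor: (u - 4)(u - 2) = 0, so u = 4 or u = 2.
z² = 4 gives z = ±2.
z² = 2 gives z = ±√(2) ≈ ±1.4142.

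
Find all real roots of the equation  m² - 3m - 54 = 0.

m = -6 or m = 9

Factor: (m + 6)(m - 9) = 0.
So m = -6 or m = 9.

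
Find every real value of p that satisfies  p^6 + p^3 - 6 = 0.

p = -1.4422 or p = 1.2599

Let u = p^3. The equation becomes u^2 + u - 6 = 0.
Factor: (u - 2)(u + 3) = 0, so u = 2 or u = -3.
p^3 = 2 gives p = (2)^(1/3) ~= 1.2599.
p^3 = -3 gives p = -(3)^(1/3) ~= -1.4422.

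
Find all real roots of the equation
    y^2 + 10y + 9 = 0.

y = -9 or y = -1

Factor: (y + 9)(y + 1) = 0.
So y = -9 or y = -1.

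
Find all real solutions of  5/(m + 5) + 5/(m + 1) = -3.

Multiply both sides by (m + 5)(m + 1):
5(m + 1) + 5(m + 5) = -3(m + 5)(m + 1).
Expand and collect terms: -3m^2 - 28m - 45 = 0.
By the quadratic formula, m = (28 +/- sqrt(244)) / -6, so m ~= -7.2701 or m ~= -2.0633.
Neither value makes a denominator zero (m != -5, m != -1), so both are valid.

m = -7.2701 or m = -2.0633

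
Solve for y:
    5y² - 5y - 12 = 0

y = -1.1279 or y = 2.1279

Discriminant: (-5)² − 4·5·(-12) = 265.
Quadratic formula: y = (5 ± √265) / 10.
So y = 1/2 + √(265)/10 ≈ 2.1279 or y = 1/2 - √(265)/10 ≈ -1.1279.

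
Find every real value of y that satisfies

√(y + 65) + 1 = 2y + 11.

y = -1

Isolate the radical: √(y + 65) = 2y + 10.
Square both sides: y + 65 = (2y + 10)².
Expand and rearrange: 4y² + 39y + 35 = 0.
Solving gives y = -1 or y = -8.75.
Check each candidate in the original equation:
  y = -1: √(64) = 8, while 2y + 10 = 8 — valid.
  y = -8.75: √(56.25) = 7.5, while 2y + 10 = -7.5 — extraneous.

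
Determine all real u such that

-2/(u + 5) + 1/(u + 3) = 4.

Multiply both sides by (u + 5)(u + 3):
-2(u + 3) + (u + 5) = 4(u + 5)(u + 3).
Expand and collect terms: 4u² + 33u + 61 = 0.
By the quadratic formula, u = (-33 ± √113) / 8, so u ≈ -2.7962 or u ≈ -5.4538.
Neither value makes a denominator zero (u ≠ -5, u ≠ -3), so both are valid.

u = -5.4538 or u = -2.7962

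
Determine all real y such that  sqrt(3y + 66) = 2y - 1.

y = 5

Square both sides: 3y + 66 = (2y - 1)^2.
Expand and rearrange: 4y^2 - 7y - 65 = 0.
Solving gives y = 5 or y = -3.25.
Check each candidate in the original equation:
  y = 5: sqrt(81) = 9, while 2y - 1 = 9 — valid.
  y = -3.25: sqrt(56.25) = 7.5, while 2y - 1 = -7.5 — extraneous.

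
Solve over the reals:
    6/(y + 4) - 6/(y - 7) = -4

y = -5.3374 or y = 8.3374

Multiply both sides by (y + 4)(y - 7):
6(y - 7) - 6(y + 4) = -4(y + 4)(y - 7).
Expand and collect terms: -4y² + 12y + 178 = 0.
By the quadratic formula, y = (-12 ± √2992) / -8, so y ≈ -5.3374 or y ≈ 8.3374.
Neither value makes a denominator zero (y ≠ -4, y ≠ 7), so both are valid.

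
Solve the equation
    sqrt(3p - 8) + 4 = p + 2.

p = 3 or p = 4

Isolate the radical: sqrt(3p - 8) = p - 2.
Square both sides: 3p - 8 = (p - 2)^2.
Expand and rearrange: p^2 - 7p + 12 = 0.
Solving gives p = 4 or p = 3.
Check each candidate in the original equation:
  p = 4: sqrt(4) = 2, while p - 2 = 2 — valid.
  p = 3: sqrt(1) = 1, while p - 2 = 1 — valid.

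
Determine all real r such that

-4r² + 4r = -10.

r = -1.1583 or r = 2.1583

Rearrange to standard form: -4r² + 4r + 10 = 0.
Discriminant: (4)² − 4·(-4)·10 = 176.
Quadratic formula: r = (-4 ± √176) / (-8).
So r = 1/2 - √(11)/2 ≈ -1.1583 or r = 1/2 + √(11)/2 ≈ 2.1583.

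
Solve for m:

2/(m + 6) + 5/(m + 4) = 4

m = -5.7111 or m = -2.5389

Multiply both sides by (m + 6)(m + 4):
2(m + 4) + 5(m + 6) = 4(m + 6)(m + 4).
Expand and collect terms: 4m² + 33m + 58 = 0.
By the quadratic formula, m = (-33 ± √161) / 8, so m ≈ -2.5389 or m ≈ -5.7111.
Neither value makes a denominator zero (m ≠ -6, m ≠ -4), so both are valid.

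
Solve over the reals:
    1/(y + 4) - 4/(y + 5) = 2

Multiply both sides by (y + 4)(y + 5):
(y + 5) - 4(y + 4) = 2(y + 4)(y + 5).
Expand and collect terms: 2y^2 + 21y + 51 = 0.
By the quadratic formula, y = (-21 +/- sqrt(33)) / 4, so y ~= -3.8139 or y ~= -6.6861.
Neither value makes a denominator zero (y != -4, y != -5), so both are valid.

y = -6.6861 or y = -3.8139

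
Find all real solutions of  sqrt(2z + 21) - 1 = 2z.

z = 2

Isolate the radical: sqrt(2z + 21) = 2z + 1.
Square both sides: 2z + 21 = (2z + 1)^2.
Expand and rearrange: 4z^2 + 2z - 20 = 0.
Solving gives z = 2 or z = -2.5.
Check each candidate in the original equation:
  z = 2: sqrt(25) = 5, while 2z + 1 = 5 — valid.
  z = -2.5: sqrt(16) = 4, while 2z + 1 = -4 — extraneous.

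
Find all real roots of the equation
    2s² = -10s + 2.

s = -5.1926 or s = 0.1926

Rearrange to standard form: 2s² + 10s - 2 = 0.
Discriminant: (10)² − 4·2·(-2) = 116.
Quadratic formula: s = (-10 ± √116) / 4.
So s = -5/2 + √(29)/2 ≈ 0.1926 or s = -√(29)/2 - 5/2 ≈ -5.1926.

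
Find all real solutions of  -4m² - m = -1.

Rearrange to standard form: -4m² - m + 1 = 0.
Discriminant: (-1)² − 4·(-4)·1 = 17.
Quadratic formula: m = (1 ± √17) / (-8).
So m = -√(17)/8 - 1/8 ≈ -0.6404 or m = -1/8 + √(17)/8 ≈ 0.3904.

m = -0.6404 or m = 0.3904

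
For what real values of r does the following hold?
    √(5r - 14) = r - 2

r = 3 or r = 6

Square both sides: 5r - 14 = (r - 2)².
Expand and rearrange: r² - 9r + 18 = 0.
Solving gives r = 6 or r = 3.
Check each candidate in the original equation:
  r = 6: √(16) = 4, while r - 2 = 4 — valid.
  r = 3: √(1) = 1, while r - 2 = 1 — valid.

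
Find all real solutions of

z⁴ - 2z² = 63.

z = -3 or z = 3

Let u = z². The equation becomes u² - 2u - 63 = 0.
Factor: (u + 7)(u - 9) = 0, so u = -7 or u = 9.
z² = -7 < 0 has no real solution.
z² = 9 gives z = ±3.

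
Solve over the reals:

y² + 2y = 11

Rearrange to standard form: y² + 2y - 11 = 0.
Discriminant: (2)² − 4·1·(-11) = 48.
Quadratic formula: y = (-2 ± √48) / 2.
So y = -1 + 2·√(3) ≈ 2.4641 or y = -2·√(3) - 1 ≈ -4.4641.

y = -4.4641 or y = 2.4641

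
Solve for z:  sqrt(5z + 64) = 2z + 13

z = -3

Square both sides: 5z + 64 = (2z + 13)^2.
Expand and rearrange: 4z^2 + 47z + 105 = 0.
Solving gives z = -3 or z = -8.75.
Check each candidate in the original equation:
  z = -3: sqrt(49) = 7, while 2z + 13 = 7 — valid.
  z = -8.75: sqrt(20.25) = 4.5, while 2z + 13 = -4.5 — extraneous.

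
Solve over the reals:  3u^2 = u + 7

u = -1.3699 or u = 1.7033

Rearrange to standard form: 3u^2 - u - 7 = 0.
Discriminant: (-1)^2 - 4*3*(-7) = 85.
Quadratic formula: u = (1 +/- sqrt(85)) / 6.
So u = 1/6 + sqrt(85)/6 ~= 1.7033 or u = 1/6 - sqrt(85)/6 ~= -1.3699.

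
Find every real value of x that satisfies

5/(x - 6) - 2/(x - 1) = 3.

Multiply both sides by (x - 6)(x - 1):
5(x - 1) - 2(x - 6) = 3(x - 6)(x - 1).
Expand and collect terms: 3x^2 - 24x + 11 = 0.
By the quadratic formula, x = (24 +/- sqrt(444)) / 6, so x ~= 7.5119 or x ~= 0.4881.
Neither value makes a denominator zero (x != 6, x != 1), so both are valid.

x = 0.4881 or x = 7.5119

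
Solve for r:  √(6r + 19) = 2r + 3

Square both sides: 6r + 19 = (2r + 3)².
Expand and rearrange: 4r² + 6r - 10 = 0.
Solving gives r = 1 or r = -2.5.
Check each candidate in the original equation:
  r = 1: √(25) = 5, while 2r + 3 = 5 — valid.
  r = -2.5: √(4) = 2, while 2r + 3 = -2 — extraneous.

r = 1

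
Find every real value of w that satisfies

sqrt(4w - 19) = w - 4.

Square both sides: 4w - 19 = (w - 4)^2.
Expand and rearrange: w^2 - 12w + 35 = 0.
Solving gives w = 7 or w = 5.
Check each candidate in the original equation:
  w = 7: sqrt(9) = 3, while w - 4 = 3 — valid.
  w = 5: sqrt(1) = 1, while w - 4 = 1 — valid.

w = 5 or w = 7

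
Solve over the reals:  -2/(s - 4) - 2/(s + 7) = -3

s = -6.3736 or s = 4.7069

Multiply both sides by (s - 4)(s + 7):
-2(s + 7) - 2(s - 4) = -3(s - 4)(s + 7).
Expand and collect terms: -3s² - 5s + 90 = 0.
By the quadratic formula, s = (5 ± √1105) / -6, so s ≈ -6.3736 or s ≈ 4.7069.
Neither value makes a denominator zero (s ≠ 4, s ≠ -7), so both are valid.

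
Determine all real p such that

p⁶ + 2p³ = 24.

Let u = p³. The equation becomes u² + 2u - 24 = 0.
Factor: (u - 4)(u + 6) = 0, so u = 4 or u = -6.
p³ = 4 gives p = ∛(4) ≈ 1.5874.
p³ = -6 gives p = -∛(6) ≈ -1.8171.

p = -1.8171 or p = 1.5874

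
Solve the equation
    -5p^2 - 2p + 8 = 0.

p = -1.4806 or p = 1.0806

Discriminant: (-2)^2 - 4*(-5)*8 = 164.
Quadratic formula: p = (2 +/- sqrt(164)) / (-10).
So p = -sqrt(41)/5 - 1/5 ~= -1.4806 or p = -1/5 + sqrt(41)/5 ~= 1.0806.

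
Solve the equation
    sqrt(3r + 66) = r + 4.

Square both sides: 3r + 66 = (r + 4)^2.
Expand and rearrange: r^2 + 5r - 50 = 0.
Solving gives r = 5 or r = -10.
Check each candidate in the original equation:
  r = 5: sqrt(81) = 9, while r + 4 = 9 — valid.
  r = -10: sqrt(36) = 6, while r + 4 = -6 — extraneous.

r = 5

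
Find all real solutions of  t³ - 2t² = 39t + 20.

Rearrange: t³ - 2t² - 39t - 20 = 0.
Possible rational roots are divisors of -20. Testing t = -5 gives 0, so (t + 5) is a factor.
Divide: t³ - 2t² - 39t - 20 = (t + 5)(t² - 7t - 4).
Apply the quadratic formula to t² - 7t - 4 = 0: t = (7 ± √65)/2, i.e. t ≈ 7.5311 or t ≈ -0.5311.

t = -5 or t = -0.5311 or t = 7.5311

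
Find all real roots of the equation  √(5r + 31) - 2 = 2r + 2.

r = 1

Isolate the radical: √(5r + 31) = 2r + 4.
Square both sides: 5r + 31 = (2r + 4)².
Expand and rearrange: 4r² + 11r - 15 = 0.
Solving gives r = 1 or r = -3.75.
Check each candidate in the original equation:
  r = 1: √(36) = 6, while 2r + 4 = 6 — valid.
  r = -3.75: √(12.25) = 3.5, while 2r + 4 = -3.5 — extraneous.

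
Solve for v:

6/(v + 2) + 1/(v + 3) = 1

v = -2.873 or v = 4.873

Multiply both sides by (v + 2)(v + 3):
6(v + 3) + (v + 2) = (v + 2)(v + 3).
Expand and collect terms: v^2 - 2v - 14 = 0.
By the quadratic formula, v = (2 +/- sqrt(60)) / 2, so v ~= 4.873 or v ~= -2.873.
Neither value makes a denominator zero (v != -2, v != -3), so both are valid.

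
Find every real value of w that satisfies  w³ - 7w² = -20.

Rearrange: w³ - 7w² + 20 = 0.
Possible rational roots are divisors of 20. Testing w = 2 gives 0, so (w - 2) is a factor.
Divide: w³ - 7w² + 20 = (w - 2)(w² - 5w - 10).
Apply the quadratic formula to w² - 5w - 10 = 0: w = (5 ± √65)/2, i.e. w ≈ 6.5311 or w ≈ -1.5311.

w = -1.5311 or w = 2 or w = 6.5311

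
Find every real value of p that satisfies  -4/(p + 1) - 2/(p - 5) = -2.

p = 0.6277 or p = 6.3723

Multiply both sides by (p + 1)(p - 5):
-4(p - 5) - 2(p + 1) = -2(p + 1)(p - 5).
Expand and collect terms: -2p² + 14p - 8 = 0.
By the quadratic formula, p = (-14 ± √132) / -4, so p ≈ 0.6277 or p ≈ 6.3723.
Neither value makes a denominator zero (p ≠ -1, p ≠ 5), so both are valid.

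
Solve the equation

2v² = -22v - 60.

v = -6 or v = -5

Bring every term to one side: 2v² + 22v + 60 = 0.
Factor: 2(v + 6)(v + 5) = 0.
So v = -6 or v = -5.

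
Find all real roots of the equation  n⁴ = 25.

Let u = n². The equation becomes u² - 25 = 0.
Factor: (u - 5)(u + 5) = 0, so u = 5 or u = -5.
n² = 5 gives n = ±√(5) ≈ ±2.2361.
n² = -5 < 0 has no real solution.

n = -2.2361 or n = 2.2361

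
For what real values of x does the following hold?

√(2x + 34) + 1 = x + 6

x = 1

Isolate the radical: √(2x + 34) = x + 5.
Square both sides: 2x + 34 = (x + 5)².
Expand and rearrange: x² + 8x - 9 = 0.
Solving gives x = 1 or x = -9.
Check each candidate in the original equation:
  x = 1: √(36) = 6, while x + 5 = 6 — valid.
  x = -9: √(16) = 4, while x + 5 = -4 — extraneous.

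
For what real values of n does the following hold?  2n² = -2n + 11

n = -2.8979 or n = 1.8979

Rearrange to standard form: 2n² + 2n - 11 = 0.
Discriminant: (2)² − 4·2·(-11) = 92.
Quadratic formula: n = (-2 ± √92) / 4.
So n = -1/2 + √(23)/2 ≈ 1.8979 or n = -√(23)/2 - 1/2 ≈ -2.8979.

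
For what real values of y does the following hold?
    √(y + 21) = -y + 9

y = 4

Square both sides: y + 21 = (-y + 9)².
Expand and rearrange: y² - 19y + 60 = 0.
Solving gives y = 15 or y = 4.
Check each candidate in the original equation:
  y = 15: √(36) = 6, while -y + 9 = -6 — extraneous.
  y = 4: √(25) = 5, while -y + 9 = 5 — valid.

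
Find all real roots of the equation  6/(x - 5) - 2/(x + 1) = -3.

x = 0.1315 or x = 2.5352

Multiply both sides by (x - 5)(x + 1):
6(x + 1) - 2(x - 5) = -3(x - 5)(x + 1).
Expand and collect terms: -3x^2 + 8x - 1 = 0.
By the quadratic formula, x = (-8 +/- sqrt(52)) / -6, so x ~= 0.1315 or x ~= 2.5352.
Neither value makes a denominator zero (x != 5, x != -1), so both are valid.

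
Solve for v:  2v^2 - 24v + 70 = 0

v = 5 or v = 7

Factor: 2(v - 5)(v - 7) = 0.
So v = 5 or v = 7.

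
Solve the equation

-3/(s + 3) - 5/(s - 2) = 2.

s = -5.2839 or s = 0.2839

Multiply both sides by (s + 3)(s - 2):
-3(s - 2) - 5(s + 3) = 2(s + 3)(s - 2).
Expand and collect terms: 2s² + 10s - 3 = 0.
By the quadratic formula, s = (-10 ± √124) / 4, so s ≈ 0.2839 or s ≈ -5.2839.
Neither value makes a denominator zero (s ≠ -3, s ≠ 2), so both are valid.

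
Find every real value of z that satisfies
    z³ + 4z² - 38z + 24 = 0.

Possible rational roots are divisors of 24. Testing z = 4 gives 0, so (z - 4) is a factor.
Divide: z³ + 4z² - 38z + 24 = (z - 4)(z² + 8z - 6).
Apply the quadratic formula to z² + 8z - 6 = 0: z = (-8 ± √88)/2, i.e. z ≈ 0.6904 or z ≈ -8.6904.

z = -8.6904 or z = 0.6904 or z = 4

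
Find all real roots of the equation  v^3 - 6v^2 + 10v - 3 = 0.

Possible rational roots are divisors of -3. Testing v = 3 gives 0, so (v - 3) is a factor.
Divide: v^3 - 6v^2 + 10v - 3 = (v - 3)(v^2 - 3v + 1).
Apply the quadratic formula to v^2 - 3v + 1 = 0: v = (3 +/- sqrt(5))/2, i.e. v ~= 2.618 or v ~= 0.382.

v = 0.382 or v = 2.618 or v = 3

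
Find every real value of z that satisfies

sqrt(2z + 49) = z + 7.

z = 0

Square both sides: 2z + 49 = (z + 7)^2.
Expand and rearrange: z^2 + 12z = 0.
Solving gives z = 0 or z = -12.
Check each candidate in the original equation:
  z = 0: sqrt(49) = 7, while z + 7 = 7 — valid.
  z = -12: sqrt(25) = 5, while z + 7 = -5 — extraneous.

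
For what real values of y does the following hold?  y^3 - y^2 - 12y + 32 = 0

Possible rational roots are divisors of 32. Testing y = -4 gives 0, so (y + 4) is a factor.
Divide: y^3 - y^2 - 12y + 32 = (y + 4)(y^2 - 5y + 8).
The quadratic y^2 - 5y + 8 has discriminant -7 < 0, so no further real roots.

y = -4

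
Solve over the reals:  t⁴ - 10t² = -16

Let u = t². The equation becomes u² - 10u + 16 = 0.
Factor: (u - 8)(u - 2) = 0, so u = 8 or u = 2.
t² = 8 gives t = ±2·√(2) ≈ ±2.8284.
t² = 2 gives t = ±√(2) ≈ ±1.4142.

t = -2.8284 or t = -1.4142 or t = 1.4142 or t = 2.8284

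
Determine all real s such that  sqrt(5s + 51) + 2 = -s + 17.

Isolate the radical: sqrt(5s + 51) = -s + 15.
Square both sides: 5s + 51 = (-s + 15)^2.
Expand and rearrange: s^2 - 35s + 174 = 0.
Solving gives s = 29 or s = 6.
Check each candidate in the original equation:
  s = 29: sqrt(196) = 14, while -s + 15 = -14 — extraneous.
  s = 6: sqrt(81) = 9, while -s + 15 = 9 — valid.

s = 6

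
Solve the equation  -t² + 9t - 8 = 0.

Factor: -1(t - 1)(t - 8) = 0.
So t = 1 or t = 8.

t = 1 or t = 8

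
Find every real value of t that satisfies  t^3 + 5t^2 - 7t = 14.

t = -5.7913 or t = -1.2087 or t = 2

Rearrange: t^3 + 5t^2 - 7t - 14 = 0.
Possible rational roots are divisors of -14. Testing t = 2 gives 0, so (t - 2) is a factor.
Divide: t^3 + 5t^2 - 7t - 14 = (t - 2)(t^2 + 7t + 7).
Apply the quadratic formula to t^2 + 7t + 7 = 0: t = (-7 +/- sqrt(21))/2, i.e. t ~= -1.2087 or t ~= -5.7913.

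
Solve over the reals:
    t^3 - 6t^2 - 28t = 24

Rearrange: t^3 - 6t^2 - 28t - 24 = 0.
Possible rational roots are divisors of -24. Testing t = -2 gives 0, so (t + 2) is a factor.
Divide: t^3 - 6t^2 - 28t - 24 = (t + 2)(t^2 - 8t - 12).
Apply the quadratic formula to t^2 - 8t - 12 = 0: t = (8 +/- sqrt(112))/2, i.e. t ~= 9.2915 or t ~= -1.2915.

t = -2 or t = -1.2915 or t = 9.2915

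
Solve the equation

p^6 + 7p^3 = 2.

Let u = p^3. The equation becomes u^2 + 7u - 2 = 0.
By the quadratic formula, u = -7/2 + sqrt(57)/2 or u = -sqrt(57)/2 - 7/2.
p^3 = -7/2 + sqrt(57)/2 gives p = (-7/2 + sqrt(57)/2)^(1/3) ~= 0.6502.
p^3 = -sqrt(57)/2 - 7/2 gives p = -(7/2 + sqrt(57)/2)^(1/3) ~= -1.9377.

p = -1.9377 or p = 0.6502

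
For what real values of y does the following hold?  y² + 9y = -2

y = -8.772 or y = -0.228

Rearrange to standard form: y² + 9y + 2 = 0.
Discriminant: (9)² − 4·1·2 = 73.
Quadratic formula: y = (-9 ± √73) / 2.
So y = -9/2 + √(73)/2 ≈ -0.228 or y = -9/2 - √(73)/2 ≈ -8.772.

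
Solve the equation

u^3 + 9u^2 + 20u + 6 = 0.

Possible rational roots are divisors of 6. Testing u = -3 gives 0, so (u + 3) is a factor.
Divide: u^3 + 9u^2 + 20u + 6 = (u + 3)(u^2 + 6u + 2).
Apply the quadratic formula to u^2 + 6u + 2 = 0: u = (-6 +/- sqrt(28))/2, i.e. u ~= -0.3542 or u ~= -5.6458.

u = -5.6458 or u = -3 or u = -0.3542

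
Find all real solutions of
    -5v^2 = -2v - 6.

Rearrange to standard form: -5v^2 + 2v + 6 = 0.
Discriminant: (2)^2 - 4*(-5)*6 = 124.
Quadratic formula: v = (-2 +/- sqrt(124)) / (-10).
So v = 1/5 - sqrt(31)/5 ~= -0.9136 or v = 1/5 + sqrt(31)/5 ~= 1.3136.

v = -0.9136 or v = 1.3136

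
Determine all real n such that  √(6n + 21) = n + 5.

n = -2

Square both sides: 6n + 21 = (n + 5)².
Expand and rearrange: n² + 4n + 4 = 0.
This gives the repeated root n = -2.
Check in the original equation:
  n = -2: √(9) = 3, while n + 5 = 3 — valid.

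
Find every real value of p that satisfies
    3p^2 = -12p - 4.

Rearrange to standard form: 3p^2 + 12p + 4 = 0.
Discriminant: (12)^2 - 4*3*4 = 96.
Quadratic formula: p = (-12 +/- sqrt(96)) / 6.
So p = -2 + 2*sqrt(6)/3 ~= -0.367 or p = -2 - 2*sqrt(6)/3 ~= -3.633.

p = -3.633 or p = -0.367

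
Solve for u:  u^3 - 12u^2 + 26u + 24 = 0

Possible rational roots are divisors of 24. Testing u = 4 gives 0, so (u - 4) is a factor.
Divide: u^3 - 12u^2 + 26u + 24 = (u - 4)(u^2 - 8u - 6).
Apply the quadratic formula to u^2 - 8u - 6 = 0: u = (8 +/- sqrt(88))/2, i.e. u ~= 8.6904 or u ~= -0.6904.

u = -0.6904 or u = 4 or u = 8.6904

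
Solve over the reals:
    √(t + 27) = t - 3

Square both sides: t + 27 = (t - 3)².
Expand and rearrange: t² - 7t - 18 = 0.
Solving gives t = 9 or t = -2.
Check each candidate in the original equation:
  t = 9: √(36) = 6, while t - 3 = 6 — valid.
  t = -2: √(25) = 5, while t - 3 = -5 — extraneous.

t = 9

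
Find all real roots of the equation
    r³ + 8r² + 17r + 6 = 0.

r = -4.5616 or r = -3 or r = -0.4384

Possible rational roots are divisors of 6. Testing r = -3 gives 0, so (r + 3) is a factor.
Divide: r³ + 8r² + 17r + 6 = (r + 3)(r² + 5r + 2).
Apply the quadratic formula to r² + 5r + 2 = 0: r = (-5 ± √17)/2, i.e. r ≈ -0.4384 or r ≈ -4.5616.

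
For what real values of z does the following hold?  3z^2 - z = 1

z = -0.4343 or z = 0.7676

Rearrange to standard form: 3z^2 - z - 1 = 0.
Discriminant: (-1)^2 - 4*3*(-1) = 13.
Quadratic formula: z = (1 +/- sqrt(13)) / 6.
So z = 1/6 + sqrt(13)/6 ~= 0.7676 or z = 1/6 - sqrt(13)/6 ~= -0.4343.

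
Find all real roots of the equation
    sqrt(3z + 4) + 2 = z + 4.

Isolate the radical: sqrt(3z + 4) = z + 2.
Square both sides: 3z + 4 = (z + 2)^2.
Expand and rearrange: z^2 + z = 0.
Solving gives z = 0 or z = -1.
Check each candidate in the original equation:
  z = 0: sqrt(4) = 2, while z + 2 = 2 — valid.
  z = -1: sqrt(1) = 1, while z + 2 = 1 — valid.

z = -1 or z = 0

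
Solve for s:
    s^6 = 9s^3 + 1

Let u = s^3. The equation becomes u^2 - 9u - 1 = 0.
By the quadratic formula, u = 9/2 + sqrt(85)/2 or u = 9/2 - sqrt(85)/2.
s^3 = 9/2 + sqrt(85)/2 gives s = (9/2 + sqrt(85)/2)^(1/3) ~= 2.0885.
s^3 = 9/2 - sqrt(85)/2 gives s = -(-9/2 + sqrt(85)/2)^(1/3) ~= -0.4788.

s = -0.4788 or s = 2.0885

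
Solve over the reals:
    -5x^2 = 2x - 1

x = -0.6899 or x = 0.2899

Rearrange to standard form: -5x^2 - 2x + 1 = 0.
Discriminant: (-2)^2 - 4*(-5)*1 = 24.
Quadratic formula: x = (2 +/- sqrt(24)) / (-10).
So x = -sqrt(6)/5 - 1/5 ~= -0.6899 or x = -1/5 + sqrt(6)/5 ~= 0.2899.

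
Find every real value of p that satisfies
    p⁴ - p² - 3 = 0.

Let u = p². The equation becomes u² - u - 3 = 0.
By the quadratic formula, u = 1/2 + √(13)/2 or u = 1/2 - √(13)/2.
p² = 1/2 + √(13)/2 gives p = ±√(1/2 + √(13)/2) ≈ ±1.5175.
p² = 1/2 - √(13)/2 < 0 has no real solution.

p = -1.5175 or p = 1.5175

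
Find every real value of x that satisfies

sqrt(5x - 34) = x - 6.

Square both sides: 5x - 34 = (x - 6)^2.
Expand and rearrange: x^2 - 17x + 70 = 0.
Solving gives x = 10 or x = 7.
Check each candidate in the original equation:
  x = 10: sqrt(16) = 4, while x - 6 = 4 — valid.
  x = 7: sqrt(1) = 1, while x - 6 = 1 — valid.

x = 7 or x = 10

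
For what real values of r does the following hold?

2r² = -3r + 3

Rearrange to standard form: 2r² + 3r - 3 = 0.
Discriminant: (3)² − 4·2·(-3) = 33.
Quadratic formula: r = (-3 ± √33) / 4.
So r = -3/4 + √(33)/4 ≈ 0.6861 or r = -√(33)/4 - 3/4 ≈ -2.1861.

r = -2.1861 or r = 0.6861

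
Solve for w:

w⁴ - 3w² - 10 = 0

w = -2.2361 or w = 2.2361

Let u = w². The equation becomes u² - 3u - 10 = 0.
Factor: (u + 2)(u - 5) = 0, so u = -2 or u = 5.
w² = -2 < 0 has no real solution.
w² = 5 gives w = ±√(5) ≈ ±2.2361.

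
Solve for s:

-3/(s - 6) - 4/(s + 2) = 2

Multiply both sides by (s - 6)(s + 2):
-3(s + 2) - 4(s - 6) = 2(s - 6)(s + 2).
Expand and collect terms: 2s^2 - s - 42 = 0.
By the quadratic formula, s = (1 +/- sqrt(337)) / 4, so s ~= 4.8394 or s ~= -4.3394.
Neither value makes a denominator zero (s != 6, s != -2), so both are valid.

s = -4.3394 or s = 4.8394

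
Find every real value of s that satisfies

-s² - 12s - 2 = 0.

Discriminant: (-12)² − 4·(-1)·(-2) = 136.
Quadratic formula: s = (12 ± √136) / (-2).
So s = -6 - √(34) ≈ -11.831 or s = -6 + √(34) ≈ -0.169.

s = -11.831 or s = -0.169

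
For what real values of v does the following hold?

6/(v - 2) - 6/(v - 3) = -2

Multiply both sides by (v - 2)(v - 3):
6(v - 3) - 6(v - 2) = -2(v - 2)(v - 3).
Expand and collect terms: -2v² + 10v - 6 = 0.
By the quadratic formula, v = (-10 ± √52) / -4, so v ≈ 0.6972 or v ≈ 4.3028.
Neither value makes a denominator zero (v ≠ 2, v ≠ 3), so both are valid.

v = 0.6972 or v = 4.3028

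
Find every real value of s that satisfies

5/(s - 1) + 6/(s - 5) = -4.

Multiply both sides by (s - 1)(s - 5):
5(s - 5) + 6(s - 1) = -4(s - 1)(s - 5).
Expand and collect terms: -4s² + 13s + 11 = 0.
By the quadratic formula, s = (-13 ± √345) / -8, so s ≈ -0.6968 or s ≈ 3.9468.
Neither value makes a denominator zero (s ≠ 1, s ≠ 5), so both are valid.

s = -0.6968 or s = 3.9468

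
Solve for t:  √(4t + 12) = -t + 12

Square both sides: 4t + 12 = (-t + 12)².
Expand and rearrange: t² - 28t + 132 = 0.
Solving gives t = 22 or t = 6.
Check each candidate in the original equation:
  t = 22: √(100) = 10, while -t + 12 = -10 — extraneous.
  t = 6: √(36) = 6, while -t + 12 = 6 — valid.

t = 6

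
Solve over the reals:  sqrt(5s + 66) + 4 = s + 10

s = 3

Isolate the radical: sqrt(5s + 66) = s + 6.
Square both sides: 5s + 66 = (s + 6)^2.
Expand and rearrange: s^2 + 7s - 30 = 0.
Solving gives s = 3 or s = -10.
Check each candidate in the original equation:
  s = 3: sqrt(81) = 9, while s + 6 = 9 — valid.
  s = -10: sqrt(16) = 4, while s + 6 = -4 — extraneous.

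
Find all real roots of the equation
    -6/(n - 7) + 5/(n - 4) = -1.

n = 1.6411 or n = 10.3589

Multiply both sides by (n - 7)(n - 4):
-6(n - 4) + 5(n - 7) = -(n - 7)(n - 4).
Expand and collect terms: -n^2 + 12n - 17 = 0.
By the quadratic formula, n = (-12 +/- sqrt(76)) / -2, so n ~= 1.6411 or n ~= 10.3589.
Neither value makes a denominator zero (n != 7, n != 4), so both are valid.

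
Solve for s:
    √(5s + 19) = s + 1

s = 6

Square both sides: 5s + 19 = (s + 1)².
Expand and rearrange: s² - 3s - 18 = 0.
Solving gives s = 6 or s = -3.
Check each candidate in the original equation:
  s = 6: √(49) = 7, while s + 1 = 7 — valid.
  s = -3: √(4) = 2, while s + 1 = -2 — extraneous.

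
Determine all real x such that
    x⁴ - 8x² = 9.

Let u = x². The equation becomes u² - 8u - 9 = 0.
Factor: (u - 9)(u + 1) = 0, so u = 9 or u = -1.
x² = 9 gives x = ±3.
x² = -1 < 0 has no real solution.

x = -3 or x = 3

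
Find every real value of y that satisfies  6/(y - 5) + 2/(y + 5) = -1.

y = -8.5826 or y = 0.5826

Multiply both sides by (y - 5)(y + 5):
6(y + 5) + 2(y - 5) = -(y - 5)(y + 5).
Expand and collect terms: -y² - 8y + 5 = 0.
By the quadratic formula, y = (8 ± √84) / -2, so y ≈ -8.5826 or y ≈ 0.5826.
Neither value makes a denominator zero (y ≠ 5, y ≠ -5), so both are valid.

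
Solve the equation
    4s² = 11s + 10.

Rearrange to standard form: 4s² - 11s - 10 = 0.
Discriminant: (-11)² − 4·4·(-10) = 281.
Quadratic formula: s = (11 ± √281) / 8.
So s = 11/8 + √(281)/8 ≈ 3.4704 or s = 11/8 - √(281)/8 ≈ -0.7204.

s = -0.7204 or s = 3.4704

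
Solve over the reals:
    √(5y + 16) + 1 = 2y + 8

Isolate the radical: √(5y + 16) = 2y + 7.
Square both sides: 5y + 16 = (2y + 7)².
Expand and rearrange: 4y² + 23y + 33 = 0.
Solving gives y = -2.75 or y = -3.
Check each candidate in the original equation:
  y = -2.75: √(2.25) = 1.5, while 2y + 7 = 1.5 — valid.
  y = -3: √(1) = 1, while 2y + 7 = 1 — valid.

y = -3 or y = -2.75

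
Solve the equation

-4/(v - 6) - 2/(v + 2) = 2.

v = -3.2749 or v = 4.2749

Multiply both sides by (v - 6)(v + 2):
-4(v + 2) - 2(v - 6) = 2(v - 6)(v + 2).
Expand and collect terms: 2v^2 - 2v - 28 = 0.
By the quadratic formula, v = (2 +/- sqrt(228)) / 4, so v ~= 4.2749 or v ~= -3.2749.
Neither value makes a denominator zero (v != 6, v != -2), so both are valid.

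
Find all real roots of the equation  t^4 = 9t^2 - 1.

Let u = t^2. The equation becomes u^2 - 9u + 1 = 0.
By the quadratic formula, u = sqrt(77)/2 + 9/2 or u = 9/2 - sqrt(77)/2.
t^2 = sqrt(77)/2 + 9/2 gives t = +/-sqrt(sqrt(77)/2 + 9/2) ~= +/-2.9812.
t^2 = 9/2 - sqrt(77)/2 gives t = +/-sqrt(9/2 - sqrt(77)/2) ~= +/-0.3354.

t = -2.9812 or t = -0.3354 or t = 0.3354 or t = 2.9812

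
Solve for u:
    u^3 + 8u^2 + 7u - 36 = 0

Possible rational roots are divisors of -36. Testing u = -4 gives 0, so (u + 4) is a factor.
Divide: u^3 + 8u^2 + 7u - 36 = (u + 4)(u^2 + 4u - 9).
Apply the quadratic formula to u^2 + 4u - 9 = 0: u = (-4 +/- sqrt(52))/2, i.e. u ~= 1.6056 or u ~= -5.6056.

u = -5.6056 or u = -4 or u = 1.6056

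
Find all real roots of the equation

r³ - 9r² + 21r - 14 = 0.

Possible rational roots are divisors of -14. Testing r = 2 gives 0, so (r - 2) is a factor.
Divide: r³ - 9r² + 21r - 14 = (r - 2)(r² - 7r + 7).
Apply the quadratic formula to r² - 7r + 7 = 0: r = (7 ± √21)/2, i.e. r ≈ 5.7913 or r ≈ 1.2087.

r = 1.2087 or r = 2 or r = 5.7913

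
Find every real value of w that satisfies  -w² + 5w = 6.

Bring every term to one side: -w² + 5w - 6 = 0.
Factor: -1(w - 3)(w - 2) = 0.
So w = 3 or w = 2.

w = 2 or w = 3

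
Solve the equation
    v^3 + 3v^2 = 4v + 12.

v = -3 or v = -2 or v = 2

Rearrange: v^3 + 3v^2 - 4v - 12 = 0.
Possible rational roots are divisors of -12. Testing v = -2 gives 0, so (v + 2) is a factor.
Divide: v^3 + 3v^2 - 4v - 12 = (v + 2)(v^2 + v - 6).
Factor the quadratic: v = 2 or v = -3.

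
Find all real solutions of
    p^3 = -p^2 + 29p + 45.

Rearrange: p^3 + p^2 - 29p - 45 = 0.
Possible rational roots are divisors of -45. Testing p = -5 gives 0, so (p + 5) is a factor.
Divide: p^3 + p^2 - 29p - 45 = (p + 5)(p^2 - 4p - 9).
Apply the quadratic formula to p^2 - 4p - 9 = 0: p = (4 +/- sqrt(52))/2, i.e. p ~= 5.6056 or p ~= -1.6056.

p = -5 or p = -1.6056 or p = 5.6056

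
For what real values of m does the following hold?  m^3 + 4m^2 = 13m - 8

m = -6.2749 or m = 1 or m = 1.2749

Rearrange: m^3 + 4m^2 - 13m + 8 = 0.
Possible rational roots are divisors of 8. Testing m = 1 gives 0, so (m - 1) is a factor.
Divide: m^3 + 4m^2 - 13m + 8 = (m - 1)(m^2 + 5m - 8).
Apply the quadratic formula to m^2 + 5m - 8 = 0: m = (-5 +/- sqrt(57))/2, i.e. m ~= 1.2749 or m ~= -6.2749.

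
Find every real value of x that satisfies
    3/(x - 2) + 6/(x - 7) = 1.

Multiply both sides by (x - 2)(x - 7):
3(x - 7) + 6(x - 2) = (x - 2)(x - 7).
Expand and collect terms: x² - 18x + 47 = 0.
By the quadratic formula, x = (18 ± √136) / 2, so x ≈ 14.831 or x ≈ 3.169.
Neither value makes a denominator zero (x ≠ 2, x ≠ 7), so both are valid.

x = 3.169 or x = 14.831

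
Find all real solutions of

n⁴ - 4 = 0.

n = -1.4142 or n = 1.4142

Let u = n². The equation becomes u² - 4 = 0.
Factor: (u + 2)(u - 2) = 0, so u = -2 or u = 2.
n² = -2 < 0 has no real solution.
n² = 2 gives n = ±√(2) ≈ ±1.4142.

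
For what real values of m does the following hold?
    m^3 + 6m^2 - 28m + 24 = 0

Possible rational roots are divisors of 24. Testing m = 2 gives 0, so (m - 2) is a factor.
Divide: m^3 + 6m^2 - 28m + 24 = (m - 2)(m^2 + 8m - 12).
Apply the quadratic formula to m^2 + 8m - 12 = 0: m = (-8 +/- sqrt(112))/2, i.e. m ~= 1.2915 or m ~= -9.2915.

m = -9.2915 or m = 1.2915 or m = 2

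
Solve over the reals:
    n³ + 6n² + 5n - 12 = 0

n = -4 or n = -3 or n = 1

Possible rational roots are divisors of -12. Testing n = 1 gives 0, so (n - 1) is a factor.
Divide: n³ + 6n² + 5n - 12 = (n - 1)(n² + 7n + 12).
Factor the quadratic: n = -3 or n = -4.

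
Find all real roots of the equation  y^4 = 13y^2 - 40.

Let u = y^2. The equation becomes u^2 - 13u + 40 = 0.
Factor: (u - 5)(u - 8) = 0, so u = 5 or u = 8.
y^2 = 5 gives y = +/-sqrt(5) ~= +/-2.2361.
y^2 = 8 gives y = +/-2*sqrt(2) ~= +/-2.8284.

y = -2.8284 or y = -2.2361 or y = 2.2361 or y = 2.8284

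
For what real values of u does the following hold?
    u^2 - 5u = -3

u = 0.6972 or u = 4.3028

Rearrange to standard form: u^2 - 5u + 3 = 0.
Discriminant: (-5)^2 - 4*1*3 = 13.
Quadratic formula: u = (5 +/- sqrt(13)) / 2.
So u = sqrt(13)/2 + 5/2 ~= 4.3028 or u = 5/2 - sqrt(13)/2 ~= 0.6972.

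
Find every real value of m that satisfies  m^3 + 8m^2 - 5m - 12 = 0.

m = -8.4244 or m = -1 or m = 1.4244

Possible rational roots are divisors of -12. Testing m = -1 gives 0, so (m + 1) is a factor.
Divide: m^3 + 8m^2 - 5m - 12 = (m + 1)(m^2 + 7m - 12).
Apply the quadratic formula to m^2 + 7m - 12 = 0: m = (-7 +/- sqrt(97))/2, i.e. m ~= 1.4244 or m ~= -8.4244.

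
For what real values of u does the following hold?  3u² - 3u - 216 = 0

Factor: 3(u + 8)(u - 9) = 0.
So u = -8 or u = 9.

u = -8 or u = 9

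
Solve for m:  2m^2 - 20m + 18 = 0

m = 1 or m = 9

Factor: 2(m - 9)(m - 1) = 0.
So m = 9 or m = 1.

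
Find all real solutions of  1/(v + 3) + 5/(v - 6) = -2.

v = -3.6742 or v = 3.6742

Multiply both sides by (v + 3)(v - 6):
(v - 6) + 5(v + 3) = -2(v + 3)(v - 6).
Expand and collect terms: -2v^2 + 27 = 0.
By the quadratic formula, v = (0 +/- sqrt(216)) / -4, so v ~= -3.6742 or v ~= 3.6742.
Neither value makes a denominator zero (v != -3, v != 6), so both are valid.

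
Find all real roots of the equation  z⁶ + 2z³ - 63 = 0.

Let u = z³. The equation becomes u² + 2u - 63 = 0.
Factor: (u + 9)(u - 7) = 0, so u = -9 or u = 7.
z³ = -9 gives z = -∛(9) ≈ -2.0801.
z³ = 7 gives z = ∛(7) ≈ 1.9129.

z = -2.0801 or z = 1.9129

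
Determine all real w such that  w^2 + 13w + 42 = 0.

w = -7 or w = -6

Factor: (w + 6)(w + 7) = 0.
So w = -6 or w = -7.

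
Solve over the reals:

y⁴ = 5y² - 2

Let u = y². The equation becomes u² - 5u + 2 = 0.
By the quadratic formula, u = √(17)/2 + 5/2 or u = 5/2 - √(17)/2.
y² = √(17)/2 + 5/2 gives y = ±√(√(17)/2 + 5/2) ≈ ±2.1358.
y² = 5/2 - √(17)/2 gives y = ±√(5/2 - √(17)/2) ≈ ±0.6622.

y = -2.1358 or y = -0.6622 or y = 0.6622 or y = 2.1358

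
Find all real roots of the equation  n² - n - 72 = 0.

Factor: (n + 8)(n - 9) = 0.
So n = -8 or n = 9.

n = -8 or n = 9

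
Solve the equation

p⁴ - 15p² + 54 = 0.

p = -3 or p = -2.4495 or p = 2.4495 or p = 3

Let u = p². The equation becomes u² - 15u + 54 = 0.
Factor: (u - 6)(u - 9) = 0, so u = 6 or u = 9.
p² = 6 gives p = ±√(6) ≈ ±2.4495.
p² = 9 gives p = ±3.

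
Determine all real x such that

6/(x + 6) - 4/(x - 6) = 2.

Multiply both sides by (x + 6)(x - 6):
6(x - 6) - 4(x + 6) = 2(x + 6)(x - 6).
Expand and collect terms: 2x² - 2x - 12 = 0.
Factor or apply the quadratic formula: x = 3 or x = -2.
Neither value makes a denominator zero (x ≠ -6, x ≠ 6), so both are valid.

x = -2 or x = 3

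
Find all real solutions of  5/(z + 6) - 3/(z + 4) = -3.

Multiply both sides by (z + 6)(z + 4):
5(z + 4) - 3(z + 6) = -3(z + 6)(z + 4).
Expand and collect terms: -3z^2 - 32z - 74 = 0.
By the quadratic formula, z = (32 +/- sqrt(136)) / -6, so z ~= -7.277 or z ~= -3.3897.
Neither value makes a denominator zero (z != -6, z != -4), so both are valid.

z = -7.277 or z = -3.3897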